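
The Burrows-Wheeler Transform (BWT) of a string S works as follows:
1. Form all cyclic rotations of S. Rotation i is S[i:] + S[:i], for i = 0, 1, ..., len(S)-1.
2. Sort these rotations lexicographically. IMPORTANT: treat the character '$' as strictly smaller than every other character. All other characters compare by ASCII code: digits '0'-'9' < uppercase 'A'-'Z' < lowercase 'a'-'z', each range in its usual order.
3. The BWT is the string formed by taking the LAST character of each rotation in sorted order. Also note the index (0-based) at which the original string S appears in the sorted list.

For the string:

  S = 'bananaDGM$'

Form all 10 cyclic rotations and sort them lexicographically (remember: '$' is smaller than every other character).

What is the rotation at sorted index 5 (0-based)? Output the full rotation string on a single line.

All 10 rotations (rotation i = S[i:]+S[:i]):
  rot[0] = bananaDGM$
  rot[1] = ananaDGM$b
  rot[2] = nanaDGM$ba
  rot[3] = anaDGM$ban
  rot[4] = naDGM$bana
  rot[5] = aDGM$banan
  rot[6] = DGM$banana
  rot[7] = GM$bananaD
  rot[8] = M$bananaDG
  rot[9] = $bananaDGM
Sorted (with $ < everything):
  sorted[0] = $bananaDGM
  sorted[1] = DGM$banana
  sorted[2] = GM$bananaD
  sorted[3] = M$bananaDG
  sorted[4] = aDGM$banan
  sorted[5] = anaDGM$ban
  sorted[6] = ananaDGM$b
  sorted[7] = bananaDGM$
  sorted[8] = naDGM$bana
  sorted[9] = nanaDGM$ba
sorted[5] = anaDGM$ban

Answer: anaDGM$ban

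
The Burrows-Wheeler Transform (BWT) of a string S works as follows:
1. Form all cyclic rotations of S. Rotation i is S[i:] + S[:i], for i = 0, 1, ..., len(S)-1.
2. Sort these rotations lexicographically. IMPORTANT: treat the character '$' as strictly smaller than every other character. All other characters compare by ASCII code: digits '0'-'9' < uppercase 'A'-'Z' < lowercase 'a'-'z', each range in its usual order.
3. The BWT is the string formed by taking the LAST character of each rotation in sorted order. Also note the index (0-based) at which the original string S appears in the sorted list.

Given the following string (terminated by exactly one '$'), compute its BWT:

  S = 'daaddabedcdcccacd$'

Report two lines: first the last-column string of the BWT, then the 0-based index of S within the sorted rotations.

Answer: dddcaaccdadc$dceab
12

Derivation:
All 18 rotations (rotation i = S[i:]+S[:i]):
  rot[0] = daaddabedcdcccacd$
  rot[1] = aaddabedcdcccacd$d
  rot[2] = addabedcdcccacd$da
  rot[3] = ddabedcdcccacd$daa
  rot[4] = dabedcdcccacd$daad
  rot[5] = abedcdcccacd$daadd
  rot[6] = bedcdcccacd$daadda
  rot[7] = edcdcccacd$daaddab
  rot[8] = dcdcccacd$daaddabe
  rot[9] = cdcccacd$daaddabed
  rot[10] = dcccacd$daaddabedc
  rot[11] = cccacd$daaddabedcd
  rot[12] = ccacd$daaddabedcdc
  rot[13] = cacd$daaddabedcdcc
  rot[14] = acd$daaddabedcdccc
  rot[15] = cd$daaddabedcdccca
  rot[16] = d$daaddabedcdcccac
  rot[17] = $daaddabedcdcccacd
Sorted (with $ < everything):
  sorted[0] = $daaddabedcdcccacd  (last char: 'd')
  sorted[1] = aaddabedcdcccacd$d  (last char: 'd')
  sorted[2] = abedcdcccacd$daadd  (last char: 'd')
  sorted[3] = acd$daaddabedcdccc  (last char: 'c')
  sorted[4] = addabedcdcccacd$da  (last char: 'a')
  sorted[5] = bedcdcccacd$daadda  (last char: 'a')
  sorted[6] = cacd$daaddabedcdcc  (last char: 'c')
  sorted[7] = ccacd$daaddabedcdc  (last char: 'c')
  sorted[8] = cccacd$daaddabedcd  (last char: 'd')
  sorted[9] = cd$daaddabedcdccca  (last char: 'a')
  sorted[10] = cdcccacd$daaddabed  (last char: 'd')
  sorted[11] = d$daaddabedcdcccac  (last char: 'c')
  sorted[12] = daaddabedcdcccacd$  (last char: '$')
  sorted[13] = dabedcdcccacd$daad  (last char: 'd')
  sorted[14] = dcccacd$daaddabedc  (last char: 'c')
  sorted[15] = dcdcccacd$daaddabe  (last char: 'e')
  sorted[16] = ddabedcdcccacd$daa  (last char: 'a')
  sorted[17] = edcdcccacd$daaddab  (last char: 'b')
Last column: dddcaaccdadc$dceab
Original string S is at sorted index 12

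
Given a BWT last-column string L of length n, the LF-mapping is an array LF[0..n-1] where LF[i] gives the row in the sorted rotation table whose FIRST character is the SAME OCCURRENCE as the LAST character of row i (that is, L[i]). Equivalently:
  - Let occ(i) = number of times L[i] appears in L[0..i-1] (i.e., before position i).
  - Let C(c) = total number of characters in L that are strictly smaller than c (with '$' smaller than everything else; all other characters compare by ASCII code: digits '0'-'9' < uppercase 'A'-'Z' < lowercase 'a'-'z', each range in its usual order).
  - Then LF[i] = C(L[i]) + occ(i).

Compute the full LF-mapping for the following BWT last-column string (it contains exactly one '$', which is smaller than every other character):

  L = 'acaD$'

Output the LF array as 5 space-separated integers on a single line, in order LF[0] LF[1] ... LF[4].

Char counts: '$':1, 'D':1, 'a':2, 'c':1
C (first-col start): C('$')=0, C('D')=1, C('a')=2, C('c')=4
L[0]='a': occ=0, LF[0]=C('a')+0=2+0=2
L[1]='c': occ=0, LF[1]=C('c')+0=4+0=4
L[2]='a': occ=1, LF[2]=C('a')+1=2+1=3
L[3]='D': occ=0, LF[3]=C('D')+0=1+0=1
L[4]='$': occ=0, LF[4]=C('$')+0=0+0=0

Answer: 2 4 3 1 0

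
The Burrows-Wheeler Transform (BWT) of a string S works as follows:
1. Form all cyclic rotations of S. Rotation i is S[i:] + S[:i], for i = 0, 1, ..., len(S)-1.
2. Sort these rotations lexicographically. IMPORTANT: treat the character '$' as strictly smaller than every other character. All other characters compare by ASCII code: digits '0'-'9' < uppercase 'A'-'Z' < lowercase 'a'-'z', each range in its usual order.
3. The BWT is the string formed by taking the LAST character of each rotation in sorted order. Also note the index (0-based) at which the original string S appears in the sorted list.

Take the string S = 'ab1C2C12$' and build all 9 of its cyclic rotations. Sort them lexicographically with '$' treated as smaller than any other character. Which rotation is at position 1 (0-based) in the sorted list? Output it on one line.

All 9 rotations (rotation i = S[i:]+S[:i]):
  rot[0] = ab1C2C12$
  rot[1] = b1C2C12$a
  rot[2] = 1C2C12$ab
  rot[3] = C2C12$ab1
  rot[4] = 2C12$ab1C
  rot[5] = C12$ab1C2
  rot[6] = 12$ab1C2C
  rot[7] = 2$ab1C2C1
  rot[8] = $ab1C2C12
Sorted (with $ < everything):
  sorted[0] = $ab1C2C12
  sorted[1] = 12$ab1C2C
  sorted[2] = 1C2C12$ab
  sorted[3] = 2$ab1C2C1
  sorted[4] = 2C12$ab1C
  sorted[5] = C12$ab1C2
  sorted[6] = C2C12$ab1
  sorted[7] = ab1C2C12$
  sorted[8] = b1C2C12$a
sorted[1] = 12$ab1C2C

Answer: 12$ab1C2C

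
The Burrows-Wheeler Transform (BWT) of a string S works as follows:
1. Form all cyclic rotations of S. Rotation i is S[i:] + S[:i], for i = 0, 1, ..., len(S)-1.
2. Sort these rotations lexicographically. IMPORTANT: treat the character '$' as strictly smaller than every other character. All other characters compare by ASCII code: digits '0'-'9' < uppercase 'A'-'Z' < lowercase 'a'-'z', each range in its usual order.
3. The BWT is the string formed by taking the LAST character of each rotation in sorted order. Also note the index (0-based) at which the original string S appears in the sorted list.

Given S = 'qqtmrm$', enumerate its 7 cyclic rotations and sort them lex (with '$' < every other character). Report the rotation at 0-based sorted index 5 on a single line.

All 7 rotations (rotation i = S[i:]+S[:i]):
  rot[0] = qqtmrm$
  rot[1] = qtmrm$q
  rot[2] = tmrm$qq
  rot[3] = mrm$qqt
  rot[4] = rm$qqtm
  rot[5] = m$qqtmr
  rot[6] = $qqtmrm
Sorted (with $ < everything):
  sorted[0] = $qqtmrm
  sorted[1] = m$qqtmr
  sorted[2] = mrm$qqt
  sorted[3] = qqtmrm$
  sorted[4] = qtmrm$q
  sorted[5] = rm$qqtm
  sorted[6] = tmrm$qq
sorted[5] = rm$qqtm

Answer: rm$qqtm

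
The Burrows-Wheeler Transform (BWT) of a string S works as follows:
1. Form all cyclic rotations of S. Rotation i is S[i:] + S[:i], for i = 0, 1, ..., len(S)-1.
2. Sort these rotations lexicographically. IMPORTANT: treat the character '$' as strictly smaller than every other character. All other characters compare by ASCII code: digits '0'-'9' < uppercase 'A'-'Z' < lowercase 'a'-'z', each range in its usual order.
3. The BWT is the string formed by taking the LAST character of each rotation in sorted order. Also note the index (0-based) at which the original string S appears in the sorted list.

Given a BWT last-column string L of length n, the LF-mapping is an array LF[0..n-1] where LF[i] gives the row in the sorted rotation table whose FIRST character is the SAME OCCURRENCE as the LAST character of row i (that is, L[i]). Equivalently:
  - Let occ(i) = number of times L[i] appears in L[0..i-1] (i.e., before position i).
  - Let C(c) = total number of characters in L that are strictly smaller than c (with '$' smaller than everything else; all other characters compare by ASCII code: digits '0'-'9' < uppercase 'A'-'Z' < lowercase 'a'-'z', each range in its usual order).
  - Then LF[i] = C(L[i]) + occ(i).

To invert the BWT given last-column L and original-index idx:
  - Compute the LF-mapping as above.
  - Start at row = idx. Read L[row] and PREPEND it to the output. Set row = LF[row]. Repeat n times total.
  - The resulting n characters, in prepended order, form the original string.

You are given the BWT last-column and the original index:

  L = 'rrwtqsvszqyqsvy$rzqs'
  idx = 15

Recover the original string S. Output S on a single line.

LF mapping: 5 6 15 12 1 8 13 9 18 2 16 3 10 14 17 0 7 19 4 11
Walk LF starting at row 15, prepending L[row]:
  step 1: row=15, L[15]='$', prepend. Next row=LF[15]=0
  step 2: row=0, L[0]='r', prepend. Next row=LF[0]=5
  step 3: row=5, L[5]='s', prepend. Next row=LF[5]=8
  step 4: row=8, L[8]='z', prepend. Next row=LF[8]=18
  step 5: row=18, L[18]='q', prepend. Next row=LF[18]=4
  step 6: row=4, L[4]='q', prepend. Next row=LF[4]=1
  step 7: row=1, L[1]='r', prepend. Next row=LF[1]=6
  step 8: row=6, L[6]='v', prepend. Next row=LF[6]=13
  step 9: row=13, L[13]='v', prepend. Next row=LF[13]=14
  step 10: row=14, L[14]='y', prepend. Next row=LF[14]=17
  step 11: row=17, L[17]='z', prepend. Next row=LF[17]=19
  step 12: row=19, L[19]='s', prepend. Next row=LF[19]=11
  step 13: row=11, L[11]='q', prepend. Next row=LF[11]=3
  step 14: row=3, L[3]='t', prepend. Next row=LF[3]=12
  step 15: row=12, L[12]='s', prepend. Next row=LF[12]=10
  step 16: row=10, L[10]='y', prepend. Next row=LF[10]=16
  step 17: row=16, L[16]='r', prepend. Next row=LF[16]=7
  step 18: row=7, L[7]='s', prepend. Next row=LF[7]=9
  step 19: row=9, L[9]='q', prepend. Next row=LF[9]=2
  step 20: row=2, L[2]='w', prepend. Next row=LF[2]=15
Reversed output: wqsrystqszyvvrqqzsr$

Answer: wqsrystqszyvvrqqzsr$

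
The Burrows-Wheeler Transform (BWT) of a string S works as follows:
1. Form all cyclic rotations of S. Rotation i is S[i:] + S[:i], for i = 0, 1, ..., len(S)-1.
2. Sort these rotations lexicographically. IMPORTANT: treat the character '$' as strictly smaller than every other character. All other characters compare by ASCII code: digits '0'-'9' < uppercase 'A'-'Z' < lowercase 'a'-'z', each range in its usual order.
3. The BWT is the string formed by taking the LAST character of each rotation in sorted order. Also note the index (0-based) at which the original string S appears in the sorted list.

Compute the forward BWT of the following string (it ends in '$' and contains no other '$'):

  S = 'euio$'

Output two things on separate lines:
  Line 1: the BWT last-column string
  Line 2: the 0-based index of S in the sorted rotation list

All 5 rotations (rotation i = S[i:]+S[:i]):
  rot[0] = euio$
  rot[1] = uio$e
  rot[2] = io$eu
  rot[3] = o$eui
  rot[4] = $euio
Sorted (with $ < everything):
  sorted[0] = $euio  (last char: 'o')
  sorted[1] = euio$  (last char: '$')
  sorted[2] = io$eu  (last char: 'u')
  sorted[3] = o$eui  (last char: 'i')
  sorted[4] = uio$e  (last char: 'e')
Last column: o$uie
Original string S is at sorted index 1

Answer: o$uie
1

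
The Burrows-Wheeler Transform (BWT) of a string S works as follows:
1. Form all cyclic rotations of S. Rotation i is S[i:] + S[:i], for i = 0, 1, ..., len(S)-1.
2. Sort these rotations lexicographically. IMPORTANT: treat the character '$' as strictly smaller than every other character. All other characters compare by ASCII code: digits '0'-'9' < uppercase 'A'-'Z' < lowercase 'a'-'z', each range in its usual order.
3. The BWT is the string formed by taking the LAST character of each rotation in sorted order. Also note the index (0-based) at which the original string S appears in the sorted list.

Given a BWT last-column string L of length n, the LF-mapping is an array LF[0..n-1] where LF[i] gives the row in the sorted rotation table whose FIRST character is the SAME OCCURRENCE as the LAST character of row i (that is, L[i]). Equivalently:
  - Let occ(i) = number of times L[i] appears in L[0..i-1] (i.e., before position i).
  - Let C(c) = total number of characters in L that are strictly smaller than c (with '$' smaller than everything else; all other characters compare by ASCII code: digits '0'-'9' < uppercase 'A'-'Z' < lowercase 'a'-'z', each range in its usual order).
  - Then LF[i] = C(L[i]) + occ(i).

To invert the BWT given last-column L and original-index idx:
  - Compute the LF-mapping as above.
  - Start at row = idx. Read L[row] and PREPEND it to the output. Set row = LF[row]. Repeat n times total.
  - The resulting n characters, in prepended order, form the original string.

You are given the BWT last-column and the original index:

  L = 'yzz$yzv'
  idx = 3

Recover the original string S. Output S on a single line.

Answer: yzvzzy$

Derivation:
LF mapping: 2 4 5 0 3 6 1
Walk LF starting at row 3, prepending L[row]:
  step 1: row=3, L[3]='$', prepend. Next row=LF[3]=0
  step 2: row=0, L[0]='y', prepend. Next row=LF[0]=2
  step 3: row=2, L[2]='z', prepend. Next row=LF[2]=5
  step 4: row=5, L[5]='z', prepend. Next row=LF[5]=6
  step 5: row=6, L[6]='v', prepend. Next row=LF[6]=1
  step 6: row=1, L[1]='z', prepend. Next row=LF[1]=4
  step 7: row=4, L[4]='y', prepend. Next row=LF[4]=3
Reversed output: yzvzzy$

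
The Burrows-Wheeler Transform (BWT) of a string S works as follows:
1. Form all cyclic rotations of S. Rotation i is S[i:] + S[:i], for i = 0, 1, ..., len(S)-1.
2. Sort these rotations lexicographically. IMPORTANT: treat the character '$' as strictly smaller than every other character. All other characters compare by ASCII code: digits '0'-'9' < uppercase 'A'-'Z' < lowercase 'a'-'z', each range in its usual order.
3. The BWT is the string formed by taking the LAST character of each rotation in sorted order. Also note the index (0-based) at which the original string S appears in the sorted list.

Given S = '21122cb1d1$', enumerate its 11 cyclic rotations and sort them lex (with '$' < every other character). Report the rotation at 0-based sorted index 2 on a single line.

Answer: 1122cb1d1$2

Derivation:
All 11 rotations (rotation i = S[i:]+S[:i]):
  rot[0] = 21122cb1d1$
  rot[1] = 1122cb1d1$2
  rot[2] = 122cb1d1$21
  rot[3] = 22cb1d1$211
  rot[4] = 2cb1d1$2112
  rot[5] = cb1d1$21122
  rot[6] = b1d1$21122c
  rot[7] = 1d1$21122cb
  rot[8] = d1$21122cb1
  rot[9] = 1$21122cb1d
  rot[10] = $21122cb1d1
Sorted (with $ < everything):
  sorted[0] = $21122cb1d1
  sorted[1] = 1$21122cb1d
  sorted[2] = 1122cb1d1$2
  sorted[3] = 122cb1d1$21
  sorted[4] = 1d1$21122cb
  sorted[5] = 21122cb1d1$
  sorted[6] = 22cb1d1$211
  sorted[7] = 2cb1d1$2112
  sorted[8] = b1d1$21122c
  sorted[9] = cb1d1$21122
  sorted[10] = d1$21122cb1
sorted[2] = 1122cb1d1$2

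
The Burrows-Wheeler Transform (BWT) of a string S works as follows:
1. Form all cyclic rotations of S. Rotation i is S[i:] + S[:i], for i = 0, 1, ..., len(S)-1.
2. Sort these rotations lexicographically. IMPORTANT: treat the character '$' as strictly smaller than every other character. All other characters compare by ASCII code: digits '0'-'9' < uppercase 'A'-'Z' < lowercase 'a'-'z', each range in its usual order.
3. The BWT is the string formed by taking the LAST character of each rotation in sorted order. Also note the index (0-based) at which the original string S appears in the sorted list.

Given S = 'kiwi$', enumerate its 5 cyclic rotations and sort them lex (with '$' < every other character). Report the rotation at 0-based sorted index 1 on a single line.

Answer: i$kiw

Derivation:
All 5 rotations (rotation i = S[i:]+S[:i]):
  rot[0] = kiwi$
  rot[1] = iwi$k
  rot[2] = wi$ki
  rot[3] = i$kiw
  rot[4] = $kiwi
Sorted (with $ < everything):
  sorted[0] = $kiwi
  sorted[1] = i$kiw
  sorted[2] = iwi$k
  sorted[3] = kiwi$
  sorted[4] = wi$ki
sorted[1] = i$kiw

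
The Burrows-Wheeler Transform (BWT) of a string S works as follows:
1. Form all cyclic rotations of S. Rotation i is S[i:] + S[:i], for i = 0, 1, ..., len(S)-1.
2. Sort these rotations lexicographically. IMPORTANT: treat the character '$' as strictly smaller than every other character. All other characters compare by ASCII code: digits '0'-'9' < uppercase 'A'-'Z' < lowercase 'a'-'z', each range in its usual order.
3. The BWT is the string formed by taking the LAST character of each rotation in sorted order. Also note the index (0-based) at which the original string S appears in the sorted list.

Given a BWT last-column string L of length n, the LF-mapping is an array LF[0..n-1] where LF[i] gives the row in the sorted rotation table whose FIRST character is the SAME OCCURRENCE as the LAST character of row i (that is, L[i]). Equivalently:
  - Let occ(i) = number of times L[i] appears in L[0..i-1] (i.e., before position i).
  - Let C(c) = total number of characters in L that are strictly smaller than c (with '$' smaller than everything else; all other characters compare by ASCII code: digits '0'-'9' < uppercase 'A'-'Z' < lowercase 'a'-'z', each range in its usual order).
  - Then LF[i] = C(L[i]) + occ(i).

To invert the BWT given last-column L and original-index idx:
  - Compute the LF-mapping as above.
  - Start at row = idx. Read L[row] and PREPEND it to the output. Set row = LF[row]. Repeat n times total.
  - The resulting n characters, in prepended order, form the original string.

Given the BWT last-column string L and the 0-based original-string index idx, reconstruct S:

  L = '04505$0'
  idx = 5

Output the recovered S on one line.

LF mapping: 1 4 5 2 6 0 3
Walk LF starting at row 5, prepending L[row]:
  step 1: row=5, L[5]='$', prepend. Next row=LF[5]=0
  step 2: row=0, L[0]='0', prepend. Next row=LF[0]=1
  step 3: row=1, L[1]='4', prepend. Next row=LF[1]=4
  step 4: row=4, L[4]='5', prepend. Next row=LF[4]=6
  step 5: row=6, L[6]='0', prepend. Next row=LF[6]=3
  step 6: row=3, L[3]='0', prepend. Next row=LF[3]=2
  step 7: row=2, L[2]='5', prepend. Next row=LF[2]=5
Reversed output: 500540$

Answer: 500540$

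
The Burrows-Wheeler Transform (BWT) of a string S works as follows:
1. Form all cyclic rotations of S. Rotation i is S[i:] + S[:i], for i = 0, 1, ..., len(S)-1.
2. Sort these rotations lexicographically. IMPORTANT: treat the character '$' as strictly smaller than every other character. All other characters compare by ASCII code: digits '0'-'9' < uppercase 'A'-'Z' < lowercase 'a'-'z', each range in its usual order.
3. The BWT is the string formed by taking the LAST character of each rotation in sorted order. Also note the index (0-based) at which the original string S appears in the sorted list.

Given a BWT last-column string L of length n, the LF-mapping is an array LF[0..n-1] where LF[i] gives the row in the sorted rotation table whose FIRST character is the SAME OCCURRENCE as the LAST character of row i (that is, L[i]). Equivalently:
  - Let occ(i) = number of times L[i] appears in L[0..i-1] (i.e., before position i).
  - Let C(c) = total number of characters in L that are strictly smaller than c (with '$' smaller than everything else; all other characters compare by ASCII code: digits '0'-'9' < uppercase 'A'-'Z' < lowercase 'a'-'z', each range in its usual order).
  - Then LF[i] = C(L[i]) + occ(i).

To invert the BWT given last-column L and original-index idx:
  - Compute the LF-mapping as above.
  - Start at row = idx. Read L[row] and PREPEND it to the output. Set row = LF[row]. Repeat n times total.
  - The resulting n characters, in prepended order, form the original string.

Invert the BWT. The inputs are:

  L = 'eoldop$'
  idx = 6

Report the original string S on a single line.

Answer: poodle$

Derivation:
LF mapping: 2 4 3 1 5 6 0
Walk LF starting at row 6, prepending L[row]:
  step 1: row=6, L[6]='$', prepend. Next row=LF[6]=0
  step 2: row=0, L[0]='e', prepend. Next row=LF[0]=2
  step 3: row=2, L[2]='l', prepend. Next row=LF[2]=3
  step 4: row=3, L[3]='d', prepend. Next row=LF[3]=1
  step 5: row=1, L[1]='o', prepend. Next row=LF[1]=4
  step 6: row=4, L[4]='o', prepend. Next row=LF[4]=5
  step 7: row=5, L[5]='p', prepend. Next row=LF[5]=6
Reversed output: poodle$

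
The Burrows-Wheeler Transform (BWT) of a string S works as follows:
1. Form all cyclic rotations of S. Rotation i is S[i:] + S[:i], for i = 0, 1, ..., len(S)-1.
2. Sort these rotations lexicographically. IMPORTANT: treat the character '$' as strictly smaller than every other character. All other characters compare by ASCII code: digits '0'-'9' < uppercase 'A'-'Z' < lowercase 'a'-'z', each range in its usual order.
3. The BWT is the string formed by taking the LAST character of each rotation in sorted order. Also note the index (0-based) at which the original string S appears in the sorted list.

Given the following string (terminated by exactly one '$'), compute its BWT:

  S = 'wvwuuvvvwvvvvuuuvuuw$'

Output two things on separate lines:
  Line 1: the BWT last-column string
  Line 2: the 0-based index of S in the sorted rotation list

All 21 rotations (rotation i = S[i:]+S[:i]):
  rot[0] = wvwuuvvvwvvvvuuuvuuw$
  rot[1] = vwuuvvvwvvvvuuuvuuw$w
  rot[2] = wuuvvvwvvvvuuuvuuw$wv
  rot[3] = uuvvvwvvvvuuuvuuw$wvw
  rot[4] = uvvvwvvvvuuuvuuw$wvwu
  rot[5] = vvvwvvvvuuuvuuw$wvwuu
  rot[6] = vvwvvvvuuuvuuw$wvwuuv
  rot[7] = vwvvvvuuuvuuw$wvwuuvv
  rot[8] = wvvvvuuuvuuw$wvwuuvvv
  rot[9] = vvvvuuuvuuw$wvwuuvvvw
  rot[10] = vvvuuuvuuw$wvwuuvvvwv
  rot[11] = vvuuuvuuw$wvwuuvvvwvv
  rot[12] = vuuuvuuw$wvwuuvvvwvvv
  rot[13] = uuuvuuw$wvwuuvvvwvvvv
  rot[14] = uuvuuw$wvwuuvvvwvvvvu
  rot[15] = uvuuw$wvwuuvvvwvvvvuu
  rot[16] = vuuw$wvwuuvvvwvvvvuuu
  rot[17] = uuw$wvwuuvvvwvvvvuuuv
  rot[18] = uw$wvwuuvvvwvvvvuuuvu
  rot[19] = w$wvwuuvvvwvvvvuuuvuu
  rot[20] = $wvwuuvvvwvvvvuuuvuuw
Sorted (with $ < everything):
  sorted[0] = $wvwuuvvvwvvvvuuuvuuw  (last char: 'w')
  sorted[1] = uuuvuuw$wvwuuvvvwvvvv  (last char: 'v')
  sorted[2] = uuvuuw$wvwuuvvvwvvvvu  (last char: 'u')
  sorted[3] = uuvvvwvvvvuuuvuuw$wvw  (last char: 'w')
  sorted[4] = uuw$wvwuuvvvwvvvvuuuv  (last char: 'v')
  sorted[5] = uvuuw$wvwuuvvvwvvvvuu  (last char: 'u')
  sorted[6] = uvvvwvvvvuuuvuuw$wvwu  (last char: 'u')
  sorted[7] = uw$wvwuuvvvwvvvvuuuvu  (last char: 'u')
  sorted[8] = vuuuvuuw$wvwuuvvvwvvv  (last char: 'v')
  sorted[9] = vuuw$wvwuuvvvwvvvvuuu  (last char: 'u')
  sorted[10] = vvuuuvuuw$wvwuuvvvwvv  (last char: 'v')
  sorted[11] = vvvuuuvuuw$wvwuuvvvwv  (last char: 'v')
  sorted[12] = vvvvuuuvuuw$wvwuuvvvw  (last char: 'w')
  sorted[13] = vvvwvvvvuuuvuuw$wvwuu  (last char: 'u')
  sorted[14] = vvwvvvvuuuvuuw$wvwuuv  (last char: 'v')
  sorted[15] = vwuuvvvwvvvvuuuvuuw$w  (last char: 'w')
  sorted[16] = vwvvvvuuuvuuw$wvwuuvv  (last char: 'v')
  sorted[17] = w$wvwuuvvvwvvvvuuuvuu  (last char: 'u')
  sorted[18] = wuuvvvwvvvvuuuvuuw$wv  (last char: 'v')
  sorted[19] = wvvvvuuuvuuw$wvwuuvvv  (last char: 'v')
  sorted[20] = wvwuuvvvwvvvvuuuvuuw$  (last char: '$')
Last column: wvuwvuuuvuvvwuvwvuvv$
Original string S is at sorted index 20

Answer: wvuwvuuuvuvvwuvwvuvv$
20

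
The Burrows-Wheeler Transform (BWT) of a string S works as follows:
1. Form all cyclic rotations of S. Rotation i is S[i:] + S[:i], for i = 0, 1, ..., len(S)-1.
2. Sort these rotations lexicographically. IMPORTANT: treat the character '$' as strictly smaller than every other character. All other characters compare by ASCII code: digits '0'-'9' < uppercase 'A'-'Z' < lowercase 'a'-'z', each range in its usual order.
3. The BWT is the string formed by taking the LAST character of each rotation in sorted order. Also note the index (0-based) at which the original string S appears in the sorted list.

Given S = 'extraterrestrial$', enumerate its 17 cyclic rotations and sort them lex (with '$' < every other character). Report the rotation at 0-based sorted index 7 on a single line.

Answer: l$extraterrestria

Derivation:
All 17 rotations (rotation i = S[i:]+S[:i]):
  rot[0] = extraterrestrial$
  rot[1] = xtraterrestrial$e
  rot[2] = traterrestrial$ex
  rot[3] = raterrestrial$ext
  rot[4] = aterrestrial$extr
  rot[5] = terrestrial$extra
  rot[6] = errestrial$extrat
  rot[7] = rrestrial$extrate
  rot[8] = restrial$extrater
  rot[9] = estrial$extraterr
  rot[10] = strial$extraterre
  rot[11] = trial$extraterres
  rot[12] = rial$extraterrest
  rot[13] = ial$extraterrestr
  rot[14] = al$extraterrestri
  rot[15] = l$extraterrestria
  rot[16] = $extraterrestrial
Sorted (with $ < everything):
  sorted[0] = $extraterrestrial
  sorted[1] = al$extraterrestri
  sorted[2] = aterrestrial$extr
  sorted[3] = errestrial$extrat
  sorted[4] = estrial$extraterr
  sorted[5] = extraterrestrial$
  sorted[6] = ial$extraterrestr
  sorted[7] = l$extraterrestria
  sorted[8] = raterrestrial$ext
  sorted[9] = restrial$extrater
  sorted[10] = rial$extraterrest
  sorted[11] = rrestrial$extrate
  sorted[12] = strial$extraterre
  sorted[13] = terrestrial$extra
  sorted[14] = traterrestrial$ex
  sorted[15] = trial$extraterres
  sorted[16] = xtraterrestrial$e
sorted[7] = l$extraterrestria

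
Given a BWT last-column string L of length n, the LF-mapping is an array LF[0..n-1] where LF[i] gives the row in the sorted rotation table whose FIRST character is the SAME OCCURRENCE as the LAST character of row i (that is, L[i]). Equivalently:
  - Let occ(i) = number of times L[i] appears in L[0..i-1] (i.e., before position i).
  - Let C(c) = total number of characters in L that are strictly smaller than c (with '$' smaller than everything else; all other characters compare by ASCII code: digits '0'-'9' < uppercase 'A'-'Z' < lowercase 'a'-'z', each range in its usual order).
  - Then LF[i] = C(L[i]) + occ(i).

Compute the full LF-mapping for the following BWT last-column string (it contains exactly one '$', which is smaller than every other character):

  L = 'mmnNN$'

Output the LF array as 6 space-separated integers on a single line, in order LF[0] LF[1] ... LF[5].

Char counts: '$':1, 'N':2, 'm':2, 'n':1
C (first-col start): C('$')=0, C('N')=1, C('m')=3, C('n')=5
L[0]='m': occ=0, LF[0]=C('m')+0=3+0=3
L[1]='m': occ=1, LF[1]=C('m')+1=3+1=4
L[2]='n': occ=0, LF[2]=C('n')+0=5+0=5
L[3]='N': occ=0, LF[3]=C('N')+0=1+0=1
L[4]='N': occ=1, LF[4]=C('N')+1=1+1=2
L[5]='$': occ=0, LF[5]=C('$')+0=0+0=0

Answer: 3 4 5 1 2 0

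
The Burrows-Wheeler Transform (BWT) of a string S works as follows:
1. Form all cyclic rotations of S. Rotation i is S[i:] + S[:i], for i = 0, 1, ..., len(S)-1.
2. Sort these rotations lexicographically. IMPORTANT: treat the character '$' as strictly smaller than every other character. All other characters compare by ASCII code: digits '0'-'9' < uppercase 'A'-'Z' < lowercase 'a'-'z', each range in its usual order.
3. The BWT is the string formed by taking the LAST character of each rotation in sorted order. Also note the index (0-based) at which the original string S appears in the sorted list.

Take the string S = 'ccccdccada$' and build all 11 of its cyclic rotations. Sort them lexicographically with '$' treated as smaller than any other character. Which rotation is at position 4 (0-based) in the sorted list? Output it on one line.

All 11 rotations (rotation i = S[i:]+S[:i]):
  rot[0] = ccccdccada$
  rot[1] = cccdccada$c
  rot[2] = ccdccada$cc
  rot[3] = cdccada$ccc
  rot[4] = dccada$cccc
  rot[5] = ccada$ccccd
  rot[6] = cada$ccccdc
  rot[7] = ada$ccccdcc
  rot[8] = da$ccccdcca
  rot[9] = a$ccccdccad
  rot[10] = $ccccdccada
Sorted (with $ < everything):
  sorted[0] = $ccccdccada
  sorted[1] = a$ccccdccad
  sorted[2] = ada$ccccdcc
  sorted[3] = cada$ccccdc
  sorted[4] = ccada$ccccd
  sorted[5] = ccccdccada$
  sorted[6] = cccdccada$c
  sorted[7] = ccdccada$cc
  sorted[8] = cdccada$ccc
  sorted[9] = da$ccccdcca
  sorted[10] = dccada$cccc
sorted[4] = ccada$ccccd

Answer: ccada$ccccd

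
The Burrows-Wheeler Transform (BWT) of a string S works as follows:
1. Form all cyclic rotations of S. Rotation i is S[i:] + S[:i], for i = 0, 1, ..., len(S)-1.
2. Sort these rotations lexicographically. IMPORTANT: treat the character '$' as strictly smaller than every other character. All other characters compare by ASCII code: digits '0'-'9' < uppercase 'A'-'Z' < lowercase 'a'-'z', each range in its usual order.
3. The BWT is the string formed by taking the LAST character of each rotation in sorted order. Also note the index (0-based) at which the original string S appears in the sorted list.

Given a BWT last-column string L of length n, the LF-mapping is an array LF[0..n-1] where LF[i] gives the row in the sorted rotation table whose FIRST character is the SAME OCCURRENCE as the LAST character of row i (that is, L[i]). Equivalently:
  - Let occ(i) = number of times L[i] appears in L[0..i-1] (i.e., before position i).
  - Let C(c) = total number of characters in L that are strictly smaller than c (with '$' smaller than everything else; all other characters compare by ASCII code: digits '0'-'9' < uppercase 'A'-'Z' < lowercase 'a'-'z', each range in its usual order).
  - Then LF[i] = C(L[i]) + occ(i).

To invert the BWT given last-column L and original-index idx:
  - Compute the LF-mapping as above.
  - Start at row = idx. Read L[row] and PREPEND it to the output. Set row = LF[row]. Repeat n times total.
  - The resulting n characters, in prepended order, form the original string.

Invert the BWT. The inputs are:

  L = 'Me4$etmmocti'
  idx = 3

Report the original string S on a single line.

Answer: committee4M$

Derivation:
LF mapping: 2 4 1 0 5 10 7 8 9 3 11 6
Walk LF starting at row 3, prepending L[row]:
  step 1: row=3, L[3]='$', prepend. Next row=LF[3]=0
  step 2: row=0, L[0]='M', prepend. Next row=LF[0]=2
  step 3: row=2, L[2]='4', prepend. Next row=LF[2]=1
  step 4: row=1, L[1]='e', prepend. Next row=LF[1]=4
  step 5: row=4, L[4]='e', prepend. Next row=LF[4]=5
  step 6: row=5, L[5]='t', prepend. Next row=LF[5]=10
  step 7: row=10, L[10]='t', prepend. Next row=LF[10]=11
  step 8: row=11, L[11]='i', prepend. Next row=LF[11]=6
  step 9: row=6, L[6]='m', prepend. Next row=LF[6]=7
  step 10: row=7, L[7]='m', prepend. Next row=LF[7]=8
  step 11: row=8, L[8]='o', prepend. Next row=LF[8]=9
  step 12: row=9, L[9]='c', prepend. Next row=LF[9]=3
Reversed output: committee4M$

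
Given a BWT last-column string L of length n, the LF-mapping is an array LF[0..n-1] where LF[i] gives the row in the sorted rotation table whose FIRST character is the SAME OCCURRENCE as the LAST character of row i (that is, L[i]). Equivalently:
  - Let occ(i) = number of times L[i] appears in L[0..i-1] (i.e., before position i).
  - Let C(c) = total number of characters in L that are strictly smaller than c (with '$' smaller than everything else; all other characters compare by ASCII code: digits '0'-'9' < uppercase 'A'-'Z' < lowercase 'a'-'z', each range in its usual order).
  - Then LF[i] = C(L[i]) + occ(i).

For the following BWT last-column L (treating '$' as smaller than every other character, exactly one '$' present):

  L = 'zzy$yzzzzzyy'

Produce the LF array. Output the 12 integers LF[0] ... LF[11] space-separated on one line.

Char counts: '$':1, 'y':4, 'z':7
C (first-col start): C('$')=0, C('y')=1, C('z')=5
L[0]='z': occ=0, LF[0]=C('z')+0=5+0=5
L[1]='z': occ=1, LF[1]=C('z')+1=5+1=6
L[2]='y': occ=0, LF[2]=C('y')+0=1+0=1
L[3]='$': occ=0, LF[3]=C('$')+0=0+0=0
L[4]='y': occ=1, LF[4]=C('y')+1=1+1=2
L[5]='z': occ=2, LF[5]=C('z')+2=5+2=7
L[6]='z': occ=3, LF[6]=C('z')+3=5+3=8
L[7]='z': occ=4, LF[7]=C('z')+4=5+4=9
L[8]='z': occ=5, LF[8]=C('z')+5=5+5=10
L[9]='z': occ=6, LF[9]=C('z')+6=5+6=11
L[10]='y': occ=2, LF[10]=C('y')+2=1+2=3
L[11]='y': occ=3, LF[11]=C('y')+3=1+3=4

Answer: 5 6 1 0 2 7 8 9 10 11 3 4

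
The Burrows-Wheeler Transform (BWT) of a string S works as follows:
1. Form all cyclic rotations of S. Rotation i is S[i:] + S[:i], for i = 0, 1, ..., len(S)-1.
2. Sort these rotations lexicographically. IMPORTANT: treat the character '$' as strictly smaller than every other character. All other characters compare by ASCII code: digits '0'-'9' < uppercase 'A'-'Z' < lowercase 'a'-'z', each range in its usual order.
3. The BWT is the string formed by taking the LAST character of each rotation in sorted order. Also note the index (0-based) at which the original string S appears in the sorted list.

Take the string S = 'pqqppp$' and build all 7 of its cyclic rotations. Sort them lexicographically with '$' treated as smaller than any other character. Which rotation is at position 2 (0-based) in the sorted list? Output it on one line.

Answer: pp$pqqp

Derivation:
All 7 rotations (rotation i = S[i:]+S[:i]):
  rot[0] = pqqppp$
  rot[1] = qqppp$p
  rot[2] = qppp$pq
  rot[3] = ppp$pqq
  rot[4] = pp$pqqp
  rot[5] = p$pqqpp
  rot[6] = $pqqppp
Sorted (with $ < everything):
  sorted[0] = $pqqppp
  sorted[1] = p$pqqpp
  sorted[2] = pp$pqqp
  sorted[3] = ppp$pqq
  sorted[4] = pqqppp$
  sorted[5] = qppp$pq
  sorted[6] = qqppp$p
sorted[2] = pp$pqqp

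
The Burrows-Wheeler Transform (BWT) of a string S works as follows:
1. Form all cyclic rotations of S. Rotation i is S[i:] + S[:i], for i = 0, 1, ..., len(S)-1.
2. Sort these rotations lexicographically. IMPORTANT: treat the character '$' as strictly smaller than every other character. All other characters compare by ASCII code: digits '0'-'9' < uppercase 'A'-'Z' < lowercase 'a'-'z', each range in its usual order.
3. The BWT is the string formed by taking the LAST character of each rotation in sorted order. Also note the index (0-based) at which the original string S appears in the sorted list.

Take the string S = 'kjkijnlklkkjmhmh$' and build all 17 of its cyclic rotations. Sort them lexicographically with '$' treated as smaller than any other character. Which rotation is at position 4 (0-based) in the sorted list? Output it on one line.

Answer: jkijnlklkkjmhmh$k

Derivation:
All 17 rotations (rotation i = S[i:]+S[:i]):
  rot[0] = kjkijnlklkkjmhmh$
  rot[1] = jkijnlklkkjmhmh$k
  rot[2] = kijnlklkkjmhmh$kj
  rot[3] = ijnlklkkjmhmh$kjk
  rot[4] = jnlklkkjmhmh$kjki
  rot[5] = nlklkkjmhmh$kjkij
  rot[6] = lklkkjmhmh$kjkijn
  rot[7] = klkkjmhmh$kjkijnl
  rot[8] = lkkjmhmh$kjkijnlk
  rot[9] = kkjmhmh$kjkijnlkl
  rot[10] = kjmhmh$kjkijnlklk
  rot[11] = jmhmh$kjkijnlklkk
  rot[12] = mhmh$kjkijnlklkkj
  rot[13] = hmh$kjkijnlklkkjm
  rot[14] = mh$kjkijnlklkkjmh
  rot[15] = h$kjkijnlklkkjmhm
  rot[16] = $kjkijnlklkkjmhmh
Sorted (with $ < everything):
  sorted[0] = $kjkijnlklkkjmhmh
  sorted[1] = h$kjkijnlklkkjmhm
  sorted[2] = hmh$kjkijnlklkkjm
  sorted[3] = ijnlklkkjmhmh$kjk
  sorted[4] = jkijnlklkkjmhmh$k
  sorted[5] = jmhmh$kjkijnlklkk
  sorted[6] = jnlklkkjmhmh$kjki
  sorted[7] = kijnlklkkjmhmh$kj
  sorted[8] = kjkijnlklkkjmhmh$
  sorted[9] = kjmhmh$kjkijnlklk
  sorted[10] = kkjmhmh$kjkijnlkl
  sorted[11] = klkkjmhmh$kjkijnl
  sorted[12] = lkkjmhmh$kjkijnlk
  sorted[13] = lklkkjmhmh$kjkijn
  sorted[14] = mh$kjkijnlklkkjmh
  sorted[15] = mhmh$kjkijnlklkkj
  sorted[16] = nlklkkjmhmh$kjkij
sorted[4] = jkijnlklkkjmhmh$k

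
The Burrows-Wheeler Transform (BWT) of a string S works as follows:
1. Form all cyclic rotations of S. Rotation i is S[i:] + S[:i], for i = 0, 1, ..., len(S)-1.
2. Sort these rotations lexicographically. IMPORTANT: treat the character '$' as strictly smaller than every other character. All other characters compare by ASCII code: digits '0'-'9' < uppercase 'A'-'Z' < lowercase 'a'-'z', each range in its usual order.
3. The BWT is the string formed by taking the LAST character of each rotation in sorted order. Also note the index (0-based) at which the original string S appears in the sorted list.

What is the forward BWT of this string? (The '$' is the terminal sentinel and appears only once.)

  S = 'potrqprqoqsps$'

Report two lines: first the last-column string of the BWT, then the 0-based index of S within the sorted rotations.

Answer: sqp$qsrroptpqo
3

Derivation:
All 14 rotations (rotation i = S[i:]+S[:i]):
  rot[0] = potrqprqoqsps$
  rot[1] = otrqprqoqsps$p
  rot[2] = trqprqoqsps$po
  rot[3] = rqprqoqsps$pot
  rot[4] = qprqoqsps$potr
  rot[5] = prqoqsps$potrq
  rot[6] = rqoqsps$potrqp
  rot[7] = qoqsps$potrqpr
  rot[8] = oqsps$potrqprq
  rot[9] = qsps$potrqprqo
  rot[10] = sps$potrqprqoq
  rot[11] = ps$potrqprqoqs
  rot[12] = s$potrqprqoqsp
  rot[13] = $potrqprqoqsps
Sorted (with $ < everything):
  sorted[0] = $potrqprqoqsps  (last char: 's')
  sorted[1] = oqsps$potrqprq  (last char: 'q')
  sorted[2] = otrqprqoqsps$p  (last char: 'p')
  sorted[3] = potrqprqoqsps$  (last char: '$')
  sorted[4] = prqoqsps$potrq  (last char: 'q')
  sorted[5] = ps$potrqprqoqs  (last char: 's')
  sorted[6] = qoqsps$potrqpr  (last char: 'r')
  sorted[7] = qprqoqsps$potr  (last char: 'r')
  sorted[8] = qsps$potrqprqo  (last char: 'o')
  sorted[9] = rqoqsps$potrqp  (last char: 'p')
  sorted[10] = rqprqoqsps$pot  (last char: 't')
  sorted[11] = s$potrqprqoqsp  (last char: 'p')
  sorted[12] = sps$potrqprqoq  (last char: 'q')
  sorted[13] = trqprqoqsps$po  (last char: 'o')
Last column: sqp$qsrroptpqo
Original string S is at sorted index 3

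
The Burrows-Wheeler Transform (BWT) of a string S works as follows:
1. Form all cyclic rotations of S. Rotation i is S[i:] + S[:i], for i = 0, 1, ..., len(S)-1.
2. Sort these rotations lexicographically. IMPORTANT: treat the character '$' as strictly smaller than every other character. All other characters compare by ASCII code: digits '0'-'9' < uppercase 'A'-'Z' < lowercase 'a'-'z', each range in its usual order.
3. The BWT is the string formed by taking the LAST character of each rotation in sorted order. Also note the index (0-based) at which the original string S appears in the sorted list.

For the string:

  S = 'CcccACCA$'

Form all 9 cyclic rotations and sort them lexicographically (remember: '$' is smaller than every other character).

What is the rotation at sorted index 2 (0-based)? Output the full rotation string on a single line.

All 9 rotations (rotation i = S[i:]+S[:i]):
  rot[0] = CcccACCA$
  rot[1] = cccACCA$C
  rot[2] = ccACCA$Cc
  rot[3] = cACCA$Ccc
  rot[4] = ACCA$Cccc
  rot[5] = CCA$CcccA
  rot[6] = CA$CcccAC
  rot[7] = A$CcccACC
  rot[8] = $CcccACCA
Sorted (with $ < everything):
  sorted[0] = $CcccACCA
  sorted[1] = A$CcccACC
  sorted[2] = ACCA$Cccc
  sorted[3] = CA$CcccAC
  sorted[4] = CCA$CcccA
  sorted[5] = CcccACCA$
  sorted[6] = cACCA$Ccc
  sorted[7] = ccACCA$Cc
  sorted[8] = cccACCA$C
sorted[2] = ACCA$Cccc

Answer: ACCA$Cccc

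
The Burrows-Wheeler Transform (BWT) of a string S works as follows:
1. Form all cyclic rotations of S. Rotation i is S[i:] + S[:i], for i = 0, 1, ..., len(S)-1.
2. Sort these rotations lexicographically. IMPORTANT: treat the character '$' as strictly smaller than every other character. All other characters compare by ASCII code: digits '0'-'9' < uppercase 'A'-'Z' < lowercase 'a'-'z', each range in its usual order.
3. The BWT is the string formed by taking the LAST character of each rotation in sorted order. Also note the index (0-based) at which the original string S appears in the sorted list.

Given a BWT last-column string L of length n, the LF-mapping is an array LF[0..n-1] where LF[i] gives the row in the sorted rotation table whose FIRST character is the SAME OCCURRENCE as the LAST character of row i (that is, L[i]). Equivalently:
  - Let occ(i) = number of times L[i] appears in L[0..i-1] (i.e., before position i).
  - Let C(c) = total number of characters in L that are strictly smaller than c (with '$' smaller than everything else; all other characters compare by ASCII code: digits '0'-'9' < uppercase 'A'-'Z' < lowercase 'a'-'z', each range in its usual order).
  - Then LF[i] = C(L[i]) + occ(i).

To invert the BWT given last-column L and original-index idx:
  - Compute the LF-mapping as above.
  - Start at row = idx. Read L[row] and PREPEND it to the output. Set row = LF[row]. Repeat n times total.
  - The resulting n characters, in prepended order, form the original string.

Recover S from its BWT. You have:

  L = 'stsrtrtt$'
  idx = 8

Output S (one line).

Answer: tttsrtrs$

Derivation:
LF mapping: 3 5 4 1 6 2 7 8 0
Walk LF starting at row 8, prepending L[row]:
  step 1: row=8, L[8]='$', prepend. Next row=LF[8]=0
  step 2: row=0, L[0]='s', prepend. Next row=LF[0]=3
  step 3: row=3, L[3]='r', prepend. Next row=LF[3]=1
  step 4: row=1, L[1]='t', prepend. Next row=LF[1]=5
  step 5: row=5, L[5]='r', prepend. Next row=LF[5]=2
  step 6: row=2, L[2]='s', prepend. Next row=LF[2]=4
  step 7: row=4, L[4]='t', prepend. Next row=LF[4]=6
  step 8: row=6, L[6]='t', prepend. Next row=LF[6]=7
  step 9: row=7, L[7]='t', prepend. Next row=LF[7]=8
Reversed output: tttsrtrs$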